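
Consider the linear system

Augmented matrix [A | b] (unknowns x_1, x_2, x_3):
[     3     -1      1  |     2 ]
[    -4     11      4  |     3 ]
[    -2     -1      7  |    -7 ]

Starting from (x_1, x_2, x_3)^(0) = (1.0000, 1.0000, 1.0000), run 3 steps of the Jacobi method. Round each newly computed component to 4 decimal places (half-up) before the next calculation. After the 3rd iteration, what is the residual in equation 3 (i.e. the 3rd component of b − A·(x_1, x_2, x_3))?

0.6080

Iteration 1:
  x_1 = (2 - (-1)·1.0000 - (1)·1.0000) / (3) = 0.6667
  x_2 = (3 - (-4)·1.0000 - (4)·1.0000) / (11) = 0.2727
  x_3 = (-7 - (-2)·1.0000 - (-1)·1.0000) / (7) = -0.5714
Iteration 2:
  x_1 = (2 - (-1)·0.2727 - (1)·-0.5714) / (3) = 0.9480
  x_2 = (3 - (-4)·0.6667 - (4)·-0.5714) / (11) = 0.7229
  x_3 = (-7 - (-2)·0.6667 - (-1)·0.2727) / (7) = -0.7706
Iteration 3:
  x_1 = (2 - (-1)·0.7229 - (1)·-0.7706) / (3) = 1.1645
  x_2 = (3 - (-4)·0.9480 - (4)·-0.7706) / (11) = 0.8977
  x_3 = (-7 - (-2)·0.9480 - (-1)·0.7229) / (7) = -0.6259
Residual b − A·x = (0.0301, 0.2869, 0.6080)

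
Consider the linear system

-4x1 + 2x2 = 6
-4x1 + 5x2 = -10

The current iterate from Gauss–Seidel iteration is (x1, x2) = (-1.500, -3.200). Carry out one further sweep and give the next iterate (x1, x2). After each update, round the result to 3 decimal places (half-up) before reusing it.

One sweep:
  x1 = (6 - (2)·-3.200) / (-4) = -3.100
  x2 = (-10 - (-4)·-3.100) / (5) = -4.480

(-3.100, -4.480)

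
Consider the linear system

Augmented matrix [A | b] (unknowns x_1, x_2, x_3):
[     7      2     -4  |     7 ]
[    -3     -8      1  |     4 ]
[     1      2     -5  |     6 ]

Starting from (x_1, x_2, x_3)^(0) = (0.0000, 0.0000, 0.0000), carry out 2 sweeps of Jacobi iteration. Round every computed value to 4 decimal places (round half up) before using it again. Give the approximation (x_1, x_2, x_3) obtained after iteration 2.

(0.4571, -1.0250, -1.2000)

Iteration 1:
  x_1 = (7 - (2)·0.0000 - (-4)·0.0000) / (7) = 1.0000
  x_2 = (4 - (-3)·0.0000 - (1)·0.0000) / (-8) = -0.5000
  x_3 = (6 - (1)·0.0000 - (2)·0.0000) / (-5) = -1.2000
Iteration 2:
  x_1 = (7 - (2)·-0.5000 - (-4)·-1.2000) / (7) = 0.4571
  x_2 = (4 - (-3)·1.0000 - (1)·-1.2000) / (-8) = -1.0250
  x_3 = (6 - (1)·1.0000 - (2)·-0.5000) / (-5) = -1.2000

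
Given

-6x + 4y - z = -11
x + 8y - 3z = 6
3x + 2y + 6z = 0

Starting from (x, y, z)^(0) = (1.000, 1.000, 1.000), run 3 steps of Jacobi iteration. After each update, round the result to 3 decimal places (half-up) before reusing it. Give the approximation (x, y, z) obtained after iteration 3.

(2.181, -0.142, -1.368)

Iteration 1:
  x = (-11 - (4)·1.000 - (-1)·1.000) / (-6) = 2.333
  y = (6 - (1)·1.000 - (-3)·1.000) / (8) = 1.000
  z = (0 - (3)·1.000 - (2)·1.000) / (6) = -0.833
Iteration 2:
  x = (-11 - (4)·1.000 - (-1)·-0.833) / (-6) = 2.639
  y = (6 - (1)·2.333 - (-3)·-0.833) / (8) = 0.146
  z = (0 - (3)·2.333 - (2)·1.000) / (6) = -1.500
Iteration 3:
  x = (-11 - (4)·0.146 - (-1)·-1.500) / (-6) = 2.181
  y = (6 - (1)·2.639 - (-3)·-1.500) / (8) = -0.142
  z = (0 - (3)·2.639 - (2)·0.146) / (6) = -1.368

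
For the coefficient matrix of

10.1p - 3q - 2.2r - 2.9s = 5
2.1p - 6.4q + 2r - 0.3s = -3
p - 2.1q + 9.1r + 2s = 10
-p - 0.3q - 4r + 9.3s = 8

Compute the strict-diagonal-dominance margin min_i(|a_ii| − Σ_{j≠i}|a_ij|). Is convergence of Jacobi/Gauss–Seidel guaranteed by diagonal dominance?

2

row 1: |10.1| − (3+2.2+2.9) = 2
row 2: |-6.4| − (2.1+2+0.3) = 2
row 3: |9.1| − (1+2.1+2) = 4
row 4: |9.3| − (1+0.3+4) = 4
minimum over rows = 2 → strictly diagonally dominant (convergence guaranteed)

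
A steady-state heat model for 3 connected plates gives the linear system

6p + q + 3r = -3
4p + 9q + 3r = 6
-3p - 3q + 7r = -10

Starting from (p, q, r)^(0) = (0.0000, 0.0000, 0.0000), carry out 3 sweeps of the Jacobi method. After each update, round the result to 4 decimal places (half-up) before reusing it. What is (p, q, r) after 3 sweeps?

Iteration 1:
  p = (-3 - (1)·0.0000 - (3)·0.0000) / (6) = -0.5000
  q = (6 - (4)·0.0000 - (3)·0.0000) / (9) = 0.6667
  r = (-10 - (-3)·0.0000 - (-3)·0.0000) / (7) = -1.4286
Iteration 2:
  p = (-3 - (1)·0.6667 - (3)·-1.4286) / (6) = 0.1032
  q = (6 - (4)·-0.5000 - (3)·-1.4286) / (9) = 1.3651
  r = (-10 - (-3)·-0.5000 - (-3)·0.6667) / (7) = -1.3571
Iteration 3:
  p = (-3 - (1)·1.3651 - (3)·-1.3571) / (6) = -0.0490
  q = (6 - (4)·0.1032 - (3)·-1.3571) / (9) = 1.0732
  r = (-10 - (-3)·0.1032 - (-3)·1.3651) / (7) = -0.7993

(-0.0490, 1.0732, -0.7993)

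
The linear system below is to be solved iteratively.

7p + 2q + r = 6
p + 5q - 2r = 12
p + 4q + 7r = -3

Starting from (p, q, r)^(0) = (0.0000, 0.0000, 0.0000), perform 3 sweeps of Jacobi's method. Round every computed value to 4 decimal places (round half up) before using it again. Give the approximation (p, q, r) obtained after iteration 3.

Iteration 1:
  p = (6 - (2)·0.0000 - (1)·0.0000) / (7) = 0.8571
  q = (12 - (1)·0.0000 - (-2)·0.0000) / (5) = 2.4000
  r = (-3 - (1)·0.0000 - (4)·0.0000) / (7) = -0.4286
Iteration 2:
  p = (6 - (2)·2.4000 - (1)·-0.4286) / (7) = 0.2327
  q = (12 - (1)·0.8571 - (-2)·-0.4286) / (5) = 2.0571
  r = (-3 - (1)·0.8571 - (4)·2.4000) / (7) = -1.9224
Iteration 3:
  p = (6 - (2)·2.0571 - (1)·-1.9224) / (7) = 0.5440
  q = (12 - (1)·0.2327 - (-2)·-1.9224) / (5) = 1.5845
  r = (-3 - (1)·0.2327 - (4)·2.0571) / (7) = -1.6373

(0.5440, 1.5845, -1.6373)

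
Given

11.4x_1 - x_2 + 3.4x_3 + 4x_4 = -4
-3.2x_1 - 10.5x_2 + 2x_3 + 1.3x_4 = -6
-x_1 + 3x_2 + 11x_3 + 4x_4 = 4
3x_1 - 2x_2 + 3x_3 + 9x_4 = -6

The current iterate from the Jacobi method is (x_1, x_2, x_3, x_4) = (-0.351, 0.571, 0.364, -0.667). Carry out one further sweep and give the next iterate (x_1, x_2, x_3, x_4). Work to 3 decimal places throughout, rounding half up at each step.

One sweep:
  x_1 = (-4 - (-1)·0.571 - (3.4)·0.364 - (4)·-0.667) / (11.4) = -0.175
  x_2 = (-6 - (-3.2)·-0.351 - (2)·0.364 - (1.3)·-0.667) / (-10.5) = 0.665
  x_3 = (4 - (-1)·-0.351 - (3)·0.571 - (4)·-0.667) / (11) = 0.419
  x_4 = (-6 - (3)·-0.351 - (-2)·0.571 - (3)·0.364) / (9) = -0.544

(-0.175, 0.665, 0.419, -0.544)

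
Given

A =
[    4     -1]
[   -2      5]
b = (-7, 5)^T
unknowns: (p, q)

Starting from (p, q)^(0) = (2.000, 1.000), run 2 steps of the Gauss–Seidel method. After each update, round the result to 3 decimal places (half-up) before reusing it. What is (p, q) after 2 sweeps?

(-1.650, 0.340)

Iteration 1:
  p = (-7 - (-1)·1.000) / (4) = -1.500
  q = (5 - (-2)·-1.500) / (5) = 0.400
Iteration 2:
  p = (-7 - (-1)·0.400) / (4) = -1.650
  q = (5 - (-2)·-1.650) / (5) = 0.340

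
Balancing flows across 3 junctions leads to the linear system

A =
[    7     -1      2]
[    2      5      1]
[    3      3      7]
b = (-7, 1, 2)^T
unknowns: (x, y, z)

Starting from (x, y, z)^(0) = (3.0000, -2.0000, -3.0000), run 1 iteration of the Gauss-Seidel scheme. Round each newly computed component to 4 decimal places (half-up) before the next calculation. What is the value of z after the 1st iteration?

Iteration 1:
  x = (-7 - (-1)·-2.0000 - (2)·-3.0000) / (7) = -0.4286
  y = (1 - (2)·-0.4286 - (1)·-3.0000) / (5) = 0.9714
  z = (2 - (3)·-0.4286 - (3)·0.9714) / (7) = 0.0531

0.0531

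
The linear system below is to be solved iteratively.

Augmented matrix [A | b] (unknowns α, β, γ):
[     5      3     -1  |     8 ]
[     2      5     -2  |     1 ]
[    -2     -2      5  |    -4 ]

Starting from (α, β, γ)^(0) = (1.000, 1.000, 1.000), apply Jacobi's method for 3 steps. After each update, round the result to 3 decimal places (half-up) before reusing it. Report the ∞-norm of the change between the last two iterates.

Iteration 1:
  α = (8 - (3)·1.000 - (-1)·1.000) / (5) = 1.200
  β = (1 - (2)·1.000 - (-2)·1.000) / (5) = 0.200
  γ = (-4 - (-2)·1.000 - (-2)·1.000) / (5) = 0.000
Iteration 2:
  α = (8 - (3)·0.200 - (-1)·0.000) / (5) = 1.480
  β = (1 - (2)·1.200 - (-2)·0.000) / (5) = -0.280
  γ = (-4 - (-2)·1.200 - (-2)·0.200) / (5) = -0.240
Iteration 3:
  α = (8 - (3)·-0.280 - (-1)·-0.240) / (5) = 1.720
  β = (1 - (2)·1.480 - (-2)·-0.240) / (5) = -0.488
  γ = (-4 - (-2)·1.480 - (-2)·-0.280) / (5) = -0.320
Change: (0.240, -0.208, -0.080) → max |·| = 0.240

0.240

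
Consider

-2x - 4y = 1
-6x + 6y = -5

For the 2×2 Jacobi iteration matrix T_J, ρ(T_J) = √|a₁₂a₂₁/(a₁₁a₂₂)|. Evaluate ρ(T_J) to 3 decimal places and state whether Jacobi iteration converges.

a₁₂a₂₁/(a₁₁a₂₂) = (-4)·(-6) / ((-2)·(6)) = -2.000000
ρ = √|-2.000000| = √2.000000 = 1.414
ρ > 1, so Jacobi diverges

1.414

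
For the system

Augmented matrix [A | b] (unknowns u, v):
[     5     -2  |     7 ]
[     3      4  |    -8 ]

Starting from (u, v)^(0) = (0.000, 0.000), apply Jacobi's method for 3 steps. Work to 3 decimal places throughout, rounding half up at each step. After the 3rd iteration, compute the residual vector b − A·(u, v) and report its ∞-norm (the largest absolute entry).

1.260

Iteration 1:
  u = (7 - (-2)·0.000) / (5) = 1.400
  v = (-8 - (3)·0.000) / (4) = -2.000
Iteration 2:
  u = (7 - (-2)·-2.000) / (5) = 0.600
  v = (-8 - (3)·1.400) / (4) = -3.050
Iteration 3:
  u = (7 - (-2)·-3.050) / (5) = 0.180
  v = (-8 - (3)·0.600) / (4) = -2.450
Residual b − A·x = (1.200, 1.260); ∞-norm = 1.260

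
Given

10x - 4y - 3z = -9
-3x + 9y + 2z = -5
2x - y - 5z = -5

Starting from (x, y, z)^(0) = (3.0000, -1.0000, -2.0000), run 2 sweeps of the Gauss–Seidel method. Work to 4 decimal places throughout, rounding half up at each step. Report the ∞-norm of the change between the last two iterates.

Iteration 1:
  x = (-9 - (-4)·-1.0000 - (-3)·-2.0000) / (10) = -1.9000
  y = (-5 - (-3)·-1.9000 - (2)·-2.0000) / (9) = -0.7444
  z = (-5 - (2)·-1.9000 - (-1)·-0.7444) / (-5) = 0.3889
Iteration 2:
  x = (-9 - (-4)·-0.7444 - (-3)·0.3889) / (10) = -1.0811
  y = (-5 - (-3)·-1.0811 - (2)·0.3889) / (9) = -1.0023
  z = (-5 - (2)·-1.0811 - (-1)·-1.0023) / (-5) = 0.7680
Change: (0.8189, -0.2579, 0.3791) → max |·| = 0.8189

0.8189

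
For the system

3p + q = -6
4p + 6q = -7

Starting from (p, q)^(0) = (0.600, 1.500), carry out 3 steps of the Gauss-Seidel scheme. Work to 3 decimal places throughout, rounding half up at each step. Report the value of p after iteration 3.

Iteration 1:
  p = (-6 - (1)·1.500) / (3) = -2.500
  q = (-7 - (4)·-2.500) / (6) = 0.500
Iteration 2:
  p = (-6 - (1)·0.500) / (3) = -2.167
  q = (-7 - (4)·-2.167) / (6) = 0.278
Iteration 3:
  p = (-6 - (1)·0.278) / (3) = -2.093
  q = (-7 - (4)·-2.093) / (6) = 0.229

-2.093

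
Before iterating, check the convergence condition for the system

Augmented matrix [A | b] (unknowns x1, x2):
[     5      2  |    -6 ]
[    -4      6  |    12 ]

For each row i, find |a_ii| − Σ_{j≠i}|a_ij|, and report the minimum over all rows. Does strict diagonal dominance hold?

row 1: |5| − (2) = 3
row 2: |6| − (4) = 2
minimum over rows = 2 → strictly diagonally dominant (convergence guaranteed)

2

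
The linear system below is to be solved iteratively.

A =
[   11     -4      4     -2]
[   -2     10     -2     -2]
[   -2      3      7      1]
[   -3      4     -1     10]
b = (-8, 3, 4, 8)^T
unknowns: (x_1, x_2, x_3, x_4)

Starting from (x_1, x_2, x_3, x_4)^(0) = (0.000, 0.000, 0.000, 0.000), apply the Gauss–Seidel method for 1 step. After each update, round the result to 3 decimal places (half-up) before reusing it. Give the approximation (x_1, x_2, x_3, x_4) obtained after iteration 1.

(-0.727, 0.155, 0.297, 0.550)

Iteration 1:
  x_1 = (-8 - (-4)·0.000 - (4)·0.000 - (-2)·0.000) / (11) = -0.727
  x_2 = (3 - (-2)·-0.727 - (-2)·0.000 - (-2)·0.000) / (10) = 0.155
  x_3 = (4 - (-2)·-0.727 - (3)·0.155 - (1)·0.000) / (7) = 0.297
  x_4 = (8 - (-3)·-0.727 - (4)·0.155 - (-1)·0.297) / (10) = 0.550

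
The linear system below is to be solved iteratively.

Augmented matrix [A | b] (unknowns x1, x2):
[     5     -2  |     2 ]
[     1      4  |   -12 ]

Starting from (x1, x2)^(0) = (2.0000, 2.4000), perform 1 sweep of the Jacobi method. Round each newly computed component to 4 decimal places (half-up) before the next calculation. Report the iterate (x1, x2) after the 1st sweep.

Iteration 1:
  x1 = (2 - (-2)·2.4000) / (5) = 1.3600
  x2 = (-12 - (1)·2.0000) / (4) = -3.5000

(1.3600, -3.5000)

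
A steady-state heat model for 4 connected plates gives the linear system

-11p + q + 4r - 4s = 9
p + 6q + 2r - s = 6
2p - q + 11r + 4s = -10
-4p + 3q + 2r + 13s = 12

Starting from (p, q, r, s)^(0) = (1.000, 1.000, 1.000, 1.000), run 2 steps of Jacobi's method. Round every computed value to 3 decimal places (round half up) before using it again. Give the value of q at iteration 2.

Iteration 1:
  p = (9 - (1)·1.000 - (4)·1.000 - (-4)·1.000) / (-11) = -0.727
  q = (6 - (1)·1.000 - (2)·1.000 - (-1)·1.000) / (6) = 0.667
  r = (-10 - (2)·1.000 - (-1)·1.000 - (4)·1.000) / (11) = -1.364
  s = (12 - (-4)·1.000 - (3)·1.000 - (2)·1.000) / (13) = 0.846
Iteration 2:
  p = (9 - (1)·0.667 - (4)·-1.364 - (-4)·0.846) / (-11) = -1.561
  q = (6 - (1)·-0.727 - (2)·-1.364 - (-1)·0.846) / (6) = 1.717
  r = (-10 - (2)·-0.727 - (-1)·0.667 - (4)·0.846) / (11) = -1.024
  s = (12 - (-4)·-0.727 - (3)·0.667 - (2)·-1.364) / (13) = 0.755

1.717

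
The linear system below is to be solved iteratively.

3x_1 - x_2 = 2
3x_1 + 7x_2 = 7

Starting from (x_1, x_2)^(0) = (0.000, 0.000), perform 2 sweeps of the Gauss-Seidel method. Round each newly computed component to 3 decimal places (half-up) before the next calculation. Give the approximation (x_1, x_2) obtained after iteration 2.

Iteration 1:
  x_1 = (2 - (-1)·0.000) / (3) = 0.667
  x_2 = (7 - (3)·0.667) / (7) = 0.714
Iteration 2:
  x_1 = (2 - (-1)·0.714) / (3) = 0.905
  x_2 = (7 - (3)·0.905) / (7) = 0.612

(0.905, 0.612)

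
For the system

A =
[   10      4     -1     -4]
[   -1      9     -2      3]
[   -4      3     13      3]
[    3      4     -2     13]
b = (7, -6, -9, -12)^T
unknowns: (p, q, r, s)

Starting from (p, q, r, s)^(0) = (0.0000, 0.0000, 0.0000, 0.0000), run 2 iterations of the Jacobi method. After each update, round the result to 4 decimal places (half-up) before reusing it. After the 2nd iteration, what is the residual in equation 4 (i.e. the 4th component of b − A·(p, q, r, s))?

Iteration 1:
  p = (7 - (4)·0.0000 - (-1)·0.0000 - (-4)·0.0000) / (10) = 0.7000
  q = (-6 - (-1)·0.0000 - (-2)·0.0000 - (3)·0.0000) / (9) = -0.6667
  r = (-9 - (-4)·0.0000 - (3)·0.0000 - (3)·0.0000) / (13) = -0.6923
  s = (-12 - (3)·0.0000 - (4)·0.0000 - (-2)·0.0000) / (13) = -0.9231
Iteration 2:
  p = (7 - (4)·-0.6667 - (-1)·-0.6923 - (-4)·-0.9231) / (10) = 0.5282
  q = (-6 - (-1)·0.7000 - (-2)·-0.6923 - (3)·-0.9231) / (9) = -0.4350
  r = (-9 - (-4)·0.7000 - (3)·-0.6667 - (3)·-0.9231) / (13) = -0.1100
  s = (-12 - (3)·0.7000 - (4)·-0.6667 - (-2)·-0.6923) / (13) = -0.9860
Residual b − A·x = (-0.5960, 1.1812, -1.1942, 0.7534)

0.7534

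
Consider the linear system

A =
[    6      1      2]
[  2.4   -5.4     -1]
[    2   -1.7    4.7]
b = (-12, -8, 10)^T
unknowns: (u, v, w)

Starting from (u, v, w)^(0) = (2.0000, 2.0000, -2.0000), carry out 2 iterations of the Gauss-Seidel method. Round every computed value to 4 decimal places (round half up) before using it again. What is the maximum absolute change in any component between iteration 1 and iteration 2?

1.6804

Iteration 1:
  u = (-12 - (1)·2.0000 - (2)·-2.0000) / (6) = -1.6667
  v = (-8 - (2.4)·-1.6667 - (-1)·-2.0000) / (-5.4) = 1.1111
  w = (10 - (2)·-1.6667 - (-1.7)·1.1111) / (4.7) = 3.2388
Iteration 2:
  u = (-12 - (1)·1.1111 - (2)·3.2388) / (6) = -3.2648
  v = (-8 - (2.4)·-3.2648 - (-1)·3.2388) / (-5.4) = -0.5693
  w = (10 - (2)·-3.2648 - (-1.7)·-0.5693) / (4.7) = 3.3110
Change: (-1.5981, -1.6804, 0.0722) → max |·| = 1.6804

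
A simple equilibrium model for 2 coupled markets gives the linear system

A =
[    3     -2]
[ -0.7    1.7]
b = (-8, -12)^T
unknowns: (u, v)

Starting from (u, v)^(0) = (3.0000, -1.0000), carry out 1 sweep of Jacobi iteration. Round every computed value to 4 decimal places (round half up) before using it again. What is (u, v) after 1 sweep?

(-3.3333, -5.8235)

Iteration 1:
  u = (-8 - (-2)·-1.0000) / (3) = -3.3333
  v = (-12 - (-0.7)·3.0000) / (1.7) = -5.8235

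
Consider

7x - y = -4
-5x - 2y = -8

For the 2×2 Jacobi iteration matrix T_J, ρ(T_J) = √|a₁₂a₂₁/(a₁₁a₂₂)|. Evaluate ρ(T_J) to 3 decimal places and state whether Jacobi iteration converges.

a₁₂a₂₁/(a₁₁a₂₂) = (-1)·(-5) / ((7)·(-2)) = -0.357143
ρ = √|-0.357143| = √0.357143 = 0.598
ρ < 1, so Jacobi converges

0.598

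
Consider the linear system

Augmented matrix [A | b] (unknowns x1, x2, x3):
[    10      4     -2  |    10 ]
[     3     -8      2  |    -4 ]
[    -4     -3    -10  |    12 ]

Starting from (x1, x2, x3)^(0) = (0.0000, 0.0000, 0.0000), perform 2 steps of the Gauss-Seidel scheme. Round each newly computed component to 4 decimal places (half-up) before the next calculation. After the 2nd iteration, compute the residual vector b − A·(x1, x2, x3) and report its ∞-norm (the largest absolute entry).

Iteration 1:
  x1 = (10 - (4)·0.0000 - (-2)·0.0000) / (10) = 1.0000
  x2 = (-4 - (3)·1.0000 - (2)·0.0000) / (-8) = 0.8750
  x3 = (12 - (-4)·1.0000 - (-3)·0.8750) / (-10) = -1.8625
Iteration 2:
  x1 = (10 - (4)·0.8750 - (-2)·-1.8625) / (10) = 0.2775
  x2 = (-4 - (3)·0.2775 - (2)·-1.8625) / (-8) = 0.1384
  x3 = (12 - (-4)·0.2775 - (-3)·0.1384) / (-10) = -1.3525
Residual b − A·x = (3.9664, -1.0203, 0.0002); ∞-norm = 3.9664

3.9664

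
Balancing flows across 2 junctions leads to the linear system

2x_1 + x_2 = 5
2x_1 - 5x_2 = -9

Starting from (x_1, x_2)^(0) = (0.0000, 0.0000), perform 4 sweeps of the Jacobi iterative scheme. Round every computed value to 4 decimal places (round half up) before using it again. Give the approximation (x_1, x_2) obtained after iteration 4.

(1.2800, 2.2400)

Iteration 1:
  x_1 = (5 - (1)·0.0000) / (2) = 2.5000
  x_2 = (-9 - (2)·0.0000) / (-5) = 1.8000
Iteration 2:
  x_1 = (5 - (1)·1.8000) / (2) = 1.6000
  x_2 = (-9 - (2)·2.5000) / (-5) = 2.8000
Iteration 3:
  x_1 = (5 - (1)·2.8000) / (2) = 1.1000
  x_2 = (-9 - (2)·1.6000) / (-5) = 2.4400
Iteration 4:
  x_1 = (5 - (1)·2.4400) / (2) = 1.2800
  x_2 = (-9 - (2)·1.1000) / (-5) = 2.2400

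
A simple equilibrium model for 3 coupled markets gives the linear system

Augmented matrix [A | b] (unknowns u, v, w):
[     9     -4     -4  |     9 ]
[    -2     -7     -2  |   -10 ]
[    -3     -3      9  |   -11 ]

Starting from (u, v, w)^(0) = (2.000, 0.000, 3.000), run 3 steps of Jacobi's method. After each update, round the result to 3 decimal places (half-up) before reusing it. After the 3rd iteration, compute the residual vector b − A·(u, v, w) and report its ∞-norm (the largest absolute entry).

Iteration 1:
  u = (9 - (-4)·0.000 - (-4)·3.000) / (9) = 2.333
  v = (-10 - (-2)·2.000 - (-2)·3.000) / (-7) = 0.000
  w = (-11 - (-3)·2.000 - (-3)·0.000) / (9) = -0.556
Iteration 2:
  u = (9 - (-4)·0.000 - (-4)·-0.556) / (9) = 0.753
  v = (-10 - (-2)·2.333 - (-2)·-0.556) / (-7) = 0.921
  w = (-11 - (-3)·2.333 - (-3)·0.000) / (9) = -0.445
Iteration 3:
  u = (9 - (-4)·0.921 - (-4)·-0.445) / (9) = 1.212
  v = (-10 - (-2)·0.753 - (-2)·-0.445) / (-7) = 1.341
  w = (-11 - (-3)·0.753 - (-3)·0.921) / (9) = -0.664
Residual b − A·x = (0.800, 0.483, 2.635); ∞-norm = 2.635

2.635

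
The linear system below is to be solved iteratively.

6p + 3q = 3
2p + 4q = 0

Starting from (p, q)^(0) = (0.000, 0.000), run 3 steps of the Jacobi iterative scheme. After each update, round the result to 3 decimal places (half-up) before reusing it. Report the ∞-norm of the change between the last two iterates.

Iteration 1:
  p = (3 - (3)·0.000) / (6) = 0.500
  q = (0 - (2)·0.000) / (4) = 0.000
Iteration 2:
  p = (3 - (3)·0.000) / (6) = 0.500
  q = (0 - (2)·0.500) / (4) = -0.250
Iteration 3:
  p = (3 - (3)·-0.250) / (6) = 0.625
  q = (0 - (2)·0.500) / (4) = -0.250
Change: (0.125, 0.000) → max |·| = 0.125

0.125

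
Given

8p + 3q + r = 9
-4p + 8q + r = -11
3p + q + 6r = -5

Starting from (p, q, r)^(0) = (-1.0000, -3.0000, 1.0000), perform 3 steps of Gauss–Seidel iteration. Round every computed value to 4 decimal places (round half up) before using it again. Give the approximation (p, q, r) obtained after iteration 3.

Iteration 1:
  p = (9 - (3)·-3.0000 - (1)·1.0000) / (8) = 2.1250
  q = (-11 - (-4)·2.1250 - (1)·1.0000) / (8) = -0.4375
  r = (-5 - (3)·2.1250 - (1)·-0.4375) / (6) = -1.8229
Iteration 2:
  p = (9 - (3)·-0.4375 - (1)·-1.8229) / (8) = 1.5169
  q = (-11 - (-4)·1.5169 - (1)·-1.8229) / (8) = -0.3887
  r = (-5 - (3)·1.5169 - (1)·-0.3887) / (6) = -1.5270
Iteration 3:
  p = (9 - (3)·-0.3887 - (1)·-1.5270) / (8) = 1.4616
  q = (-11 - (-4)·1.4616 - (1)·-1.5270) / (8) = -0.4533
  r = (-5 - (3)·1.4616 - (1)·-0.4533) / (6) = -1.4886

(1.4616, -0.4533, -1.4886)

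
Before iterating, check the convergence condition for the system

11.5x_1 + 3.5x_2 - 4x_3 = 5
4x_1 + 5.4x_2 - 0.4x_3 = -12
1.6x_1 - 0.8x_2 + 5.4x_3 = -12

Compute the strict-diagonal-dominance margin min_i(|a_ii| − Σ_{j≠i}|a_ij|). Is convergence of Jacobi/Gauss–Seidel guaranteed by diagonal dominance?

1

row 1: |11.5| − (3.5+4) = 4
row 2: |5.4| − (4+0.4) = 1
row 3: |5.4| − (1.6+0.8) = 3
minimum over rows = 1 → strictly diagonally dominant (convergence guaranteed)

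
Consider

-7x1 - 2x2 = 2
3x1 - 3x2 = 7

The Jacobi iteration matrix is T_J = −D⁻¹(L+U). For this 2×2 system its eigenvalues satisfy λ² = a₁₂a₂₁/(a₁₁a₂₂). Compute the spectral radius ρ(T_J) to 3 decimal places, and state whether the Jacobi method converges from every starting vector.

a₁₂a₂₁/(a₁₁a₂₂) = (-2)·(3) / ((-7)·(-3)) = -0.285714
ρ = √|-0.285714| = √0.285714 = 0.535
ρ < 1, so Jacobi converges

0.535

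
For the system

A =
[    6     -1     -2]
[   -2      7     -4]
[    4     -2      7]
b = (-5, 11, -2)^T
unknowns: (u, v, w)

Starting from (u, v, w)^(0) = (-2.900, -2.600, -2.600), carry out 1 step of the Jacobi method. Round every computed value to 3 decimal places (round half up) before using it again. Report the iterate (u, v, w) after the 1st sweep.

(-2.133, -0.743, 0.629)

Iteration 1:
  u = (-5 - (-1)·-2.600 - (-2)·-2.600) / (6) = -2.133
  v = (11 - (-2)·-2.900 - (-4)·-2.600) / (7) = -0.743
  w = (-2 - (4)·-2.900 - (-2)·-2.600) / (7) = 0.629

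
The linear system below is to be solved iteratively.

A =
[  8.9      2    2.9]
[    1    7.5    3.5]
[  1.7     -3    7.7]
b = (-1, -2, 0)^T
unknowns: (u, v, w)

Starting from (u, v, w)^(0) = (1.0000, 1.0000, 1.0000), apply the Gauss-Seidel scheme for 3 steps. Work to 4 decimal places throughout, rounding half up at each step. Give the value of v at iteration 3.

Iteration 1:
  u = (-1 - (2)·1.0000 - (2.9)·1.0000) / (8.9) = -0.6629
  v = (-2 - (1)·-0.6629 - (3.5)·1.0000) / (7.5) = -0.6449
  w = (0 - (1.7)·-0.6629 - (-3)·-0.6449) / (7.7) = -0.1049
Iteration 2:
  u = (-1 - (2)·-0.6449 - (2.9)·-0.1049) / (8.9) = 0.0667
  v = (-2 - (1)·0.0667 - (3.5)·-0.1049) / (7.5) = -0.2266
  w = (0 - (1.7)·0.0667 - (-3)·-0.2266) / (7.7) = -0.1030
Iteration 3:
  u = (-1 - (2)·-0.2266 - (2.9)·-0.1030) / (8.9) = -0.0279
  v = (-2 - (1)·-0.0279 - (3.5)·-0.1030) / (7.5) = -0.2149
  w = (0 - (1.7)·-0.0279 - (-3)·-0.2149) / (7.7) = -0.0776

-0.2149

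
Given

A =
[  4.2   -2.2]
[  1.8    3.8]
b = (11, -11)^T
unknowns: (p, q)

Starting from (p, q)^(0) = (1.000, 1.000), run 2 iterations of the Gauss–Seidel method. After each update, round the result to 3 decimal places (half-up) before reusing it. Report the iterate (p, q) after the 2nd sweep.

(0.323, -3.048)

Iteration 1:
  p = (11 - (-2.2)·1.000) / (4.2) = 3.143
  q = (-11 - (1.8)·3.143) / (3.8) = -4.384
Iteration 2:
  p = (11 - (-2.2)·-4.384) / (4.2) = 0.323
  q = (-11 - (1.8)·0.323) / (3.8) = -3.048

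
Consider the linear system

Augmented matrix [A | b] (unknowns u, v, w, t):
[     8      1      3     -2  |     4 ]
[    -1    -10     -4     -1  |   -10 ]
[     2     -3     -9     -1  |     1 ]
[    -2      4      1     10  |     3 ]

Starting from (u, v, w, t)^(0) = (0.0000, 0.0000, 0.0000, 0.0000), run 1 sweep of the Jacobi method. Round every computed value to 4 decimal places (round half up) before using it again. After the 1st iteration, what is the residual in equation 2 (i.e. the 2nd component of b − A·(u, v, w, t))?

0.3556

Iteration 1:
  u = (4 - (1)·0.0000 - (3)·0.0000 - (-2)·0.0000) / (8) = 0.5000
  v = (-10 - (-1)·0.0000 - (-4)·0.0000 - (-1)·0.0000) / (-10) = 1.0000
  w = (1 - (2)·0.0000 - (-3)·0.0000 - (-1)·0.0000) / (-9) = -0.1111
  t = (3 - (-2)·0.0000 - (4)·0.0000 - (1)·0.0000) / (10) = 0.3000
Residual b − A·x = (-0.0667, 0.3556, 2.3001, -2.8889)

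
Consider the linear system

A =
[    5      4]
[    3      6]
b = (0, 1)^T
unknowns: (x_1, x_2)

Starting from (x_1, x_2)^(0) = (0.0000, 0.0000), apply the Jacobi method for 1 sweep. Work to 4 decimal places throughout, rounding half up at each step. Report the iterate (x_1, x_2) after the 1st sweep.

(0.0000, 0.1667)

Iteration 1:
  x_1 = (0 - (4)·0.0000) / (5) = 0.0000
  x_2 = (1 - (3)·0.0000) / (6) = 0.1667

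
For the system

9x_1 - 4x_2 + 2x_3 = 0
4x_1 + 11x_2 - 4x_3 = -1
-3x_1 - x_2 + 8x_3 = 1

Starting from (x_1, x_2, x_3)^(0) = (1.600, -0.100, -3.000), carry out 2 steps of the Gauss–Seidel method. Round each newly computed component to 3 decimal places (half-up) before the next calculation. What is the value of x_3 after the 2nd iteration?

Iteration 1:
  x_1 = (0 - (-4)·-0.100 - (2)·-3.000) / (9) = 0.622
  x_2 = (-1 - (4)·0.622 - (-4)·-3.000) / (11) = -1.408
  x_3 = (1 - (-3)·0.622 - (-1)·-1.408) / (8) = 0.182
Iteration 2:
  x_1 = (0 - (-4)·-1.408 - (2)·0.182) / (9) = -0.666
  x_2 = (-1 - (4)·-0.666 - (-4)·0.182) / (11) = 0.217
  x_3 = (1 - (-3)·-0.666 - (-1)·0.217) / (8) = -0.098

-0.098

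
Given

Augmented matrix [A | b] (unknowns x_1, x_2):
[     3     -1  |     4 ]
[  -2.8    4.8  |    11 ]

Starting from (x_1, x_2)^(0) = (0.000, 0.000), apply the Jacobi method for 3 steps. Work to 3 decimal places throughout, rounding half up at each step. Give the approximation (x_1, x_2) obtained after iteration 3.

Iteration 1:
  x_1 = (4 - (-1)·0.000) / (3) = 1.333
  x_2 = (11 - (-2.8)·0.000) / (4.8) = 2.292
Iteration 2:
  x_1 = (4 - (-1)·2.292) / (3) = 2.097
  x_2 = (11 - (-2.8)·1.333) / (4.8) = 3.069
Iteration 3:
  x_1 = (4 - (-1)·3.069) / (3) = 2.356
  x_2 = (11 - (-2.8)·2.097) / (4.8) = 3.515

(2.356, 3.515)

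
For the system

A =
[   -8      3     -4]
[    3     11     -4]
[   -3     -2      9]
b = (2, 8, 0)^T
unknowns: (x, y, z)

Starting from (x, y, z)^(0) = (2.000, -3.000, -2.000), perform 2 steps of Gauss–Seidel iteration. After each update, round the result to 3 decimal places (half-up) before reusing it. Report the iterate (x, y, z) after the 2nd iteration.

(-0.161, 0.734, 0.109)

Iteration 1:
  x = (2 - (3)·-3.000 - (-4)·-2.000) / (-8) = -0.375
  y = (8 - (3)·-0.375 - (-4)·-2.000) / (11) = 0.102
  z = (0 - (-3)·-0.375 - (-2)·0.102) / (9) = -0.102
Iteration 2:
  x = (2 - (3)·0.102 - (-4)·-0.102) / (-8) = -0.161
  y = (8 - (3)·-0.161 - (-4)·-0.102) / (11) = 0.734
  z = (0 - (-3)·-0.161 - (-2)·0.734) / (9) = 0.109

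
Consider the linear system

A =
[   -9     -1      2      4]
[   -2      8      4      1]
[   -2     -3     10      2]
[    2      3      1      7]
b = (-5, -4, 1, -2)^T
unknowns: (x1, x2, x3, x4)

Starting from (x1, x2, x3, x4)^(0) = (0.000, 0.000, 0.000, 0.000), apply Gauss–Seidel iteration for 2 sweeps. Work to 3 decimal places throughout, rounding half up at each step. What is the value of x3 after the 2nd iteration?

0.140

Iteration 1:
  x1 = (-5 - (-1)·0.000 - (2)·0.000 - (4)·0.000) / (-9) = 0.556
  x2 = (-4 - (-2)·0.556 - (4)·0.000 - (1)·0.000) / (8) = -0.361
  x3 = (1 - (-2)·0.556 - (-3)·-0.361 - (2)·0.000) / (10) = 0.103
  x4 = (-2 - (2)·0.556 - (3)·-0.361 - (1)·0.103) / (7) = -0.305
Iteration 2:
  x1 = (-5 - (-1)·-0.361 - (2)·0.103 - (4)·-0.305) / (-9) = 0.483
  x2 = (-4 - (-2)·0.483 - (4)·0.103 - (1)·-0.305) / (8) = -0.393
  x3 = (1 - (-2)·0.483 - (-3)·-0.393 - (2)·-0.305) / (10) = 0.140
  x4 = (-2 - (2)·0.483 - (3)·-0.393 - (1)·0.140) / (7) = -0.275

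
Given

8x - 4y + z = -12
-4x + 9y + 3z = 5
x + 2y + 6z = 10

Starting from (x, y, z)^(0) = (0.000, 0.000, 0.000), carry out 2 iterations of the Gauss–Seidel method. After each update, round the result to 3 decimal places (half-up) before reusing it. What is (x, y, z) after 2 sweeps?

Iteration 1:
  x = (-12 - (-4)·0.000 - (1)·0.000) / (8) = -1.500
  y = (5 - (-4)·-1.500 - (3)·0.000) / (9) = -0.111
  z = (10 - (1)·-1.500 - (2)·-0.111) / (6) = 1.954
Iteration 2:
  x = (-12 - (-4)·-0.111 - (1)·1.954) / (8) = -1.800
  y = (5 - (-4)·-1.800 - (3)·1.954) / (9) = -0.896
  z = (10 - (1)·-1.800 - (2)·-0.896) / (6) = 2.265

(-1.800, -0.896, 2.265)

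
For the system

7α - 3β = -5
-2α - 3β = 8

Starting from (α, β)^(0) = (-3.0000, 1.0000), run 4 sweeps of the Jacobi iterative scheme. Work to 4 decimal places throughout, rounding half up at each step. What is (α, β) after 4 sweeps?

(-1.5714, -1.4830)

Iteration 1:
  α = (-5 - (-3)·1.0000) / (7) = -0.2857
  β = (8 - (-2)·-3.0000) / (-3) = -0.6667
Iteration 2:
  α = (-5 - (-3)·-0.6667) / (7) = -1.0000
  β = (8 - (-2)·-0.2857) / (-3) = -2.4762
Iteration 3:
  α = (-5 - (-3)·-2.4762) / (7) = -1.7755
  β = (8 - (-2)·-1.0000) / (-3) = -2.0000
Iteration 4:
  α = (-5 - (-3)·-2.0000) / (7) = -1.5714
  β = (8 - (-2)·-1.7755) / (-3) = -1.4830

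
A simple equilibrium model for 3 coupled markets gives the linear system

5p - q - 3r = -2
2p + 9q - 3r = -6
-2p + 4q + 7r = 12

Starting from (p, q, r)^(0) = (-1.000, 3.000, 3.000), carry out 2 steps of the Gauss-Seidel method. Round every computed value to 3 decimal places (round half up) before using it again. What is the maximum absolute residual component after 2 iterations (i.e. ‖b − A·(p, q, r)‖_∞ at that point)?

0.882

Iteration 1:
  p = (-2 - (-1)·3.000 - (-3)·3.000) / (5) = 2.000
  q = (-6 - (2)·2.000 - (-3)·3.000) / (9) = -0.111
  r = (12 - (-2)·2.000 - (4)·-0.111) / (7) = 2.349
Iteration 2:
  p = (-2 - (-1)·-0.111 - (-3)·2.349) / (5) = 0.987
  q = (-6 - (2)·0.987 - (-3)·2.349) / (9) = -0.103
  r = (12 - (-2)·0.987 - (4)·-0.103) / (7) = 2.055
Residual b − A·x = (-0.873, -0.882, 0.001); ∞-norm = 0.882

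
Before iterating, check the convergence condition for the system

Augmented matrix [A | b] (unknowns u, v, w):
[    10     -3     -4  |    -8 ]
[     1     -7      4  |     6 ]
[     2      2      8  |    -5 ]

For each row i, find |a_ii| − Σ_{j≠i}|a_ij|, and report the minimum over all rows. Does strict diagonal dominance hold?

2

row 1: |10| − (3+4) = 3
row 2: |-7| − (1+4) = 2
row 3: |8| − (2+2) = 4
minimum over rows = 2 → strictly diagonally dominant (convergence guaranteed)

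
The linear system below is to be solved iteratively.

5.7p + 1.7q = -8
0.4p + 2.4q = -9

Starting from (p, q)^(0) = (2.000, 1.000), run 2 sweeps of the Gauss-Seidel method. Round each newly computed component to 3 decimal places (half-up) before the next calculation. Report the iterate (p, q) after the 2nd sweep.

(-0.370, -3.688)

Iteration 1:
  p = (-8 - (1.7)·1.000) / (5.7) = -1.702
  q = (-9 - (0.4)·-1.702) / (2.4) = -3.466
Iteration 2:
  p = (-8 - (1.7)·-3.466) / (5.7) = -0.370
  q = (-9 - (0.4)·-0.370) / (2.4) = -3.688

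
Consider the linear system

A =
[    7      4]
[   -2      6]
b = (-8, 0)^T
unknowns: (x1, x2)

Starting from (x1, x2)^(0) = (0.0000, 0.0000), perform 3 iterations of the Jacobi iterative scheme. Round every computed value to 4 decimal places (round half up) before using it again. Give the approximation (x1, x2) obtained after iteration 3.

Iteration 1:
  x1 = (-8 - (4)·0.0000) / (7) = -1.1429
  x2 = (0 - (-2)·0.0000) / (6) = 0.0000
Iteration 2:
  x1 = (-8 - (4)·0.0000) / (7) = -1.1429
  x2 = (0 - (-2)·-1.1429) / (6) = -0.3810
Iteration 3:
  x1 = (-8 - (4)·-0.3810) / (7) = -0.9251
  x2 = (0 - (-2)·-1.1429) / (6) = -0.3810

(-0.9251, -0.3810)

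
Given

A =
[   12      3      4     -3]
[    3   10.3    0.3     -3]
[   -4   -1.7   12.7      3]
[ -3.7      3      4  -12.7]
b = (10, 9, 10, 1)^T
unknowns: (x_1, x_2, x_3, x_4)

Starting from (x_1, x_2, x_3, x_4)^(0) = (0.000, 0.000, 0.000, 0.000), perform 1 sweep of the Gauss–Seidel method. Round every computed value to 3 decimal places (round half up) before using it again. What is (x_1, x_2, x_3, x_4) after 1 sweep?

Iteration 1:
  x_1 = (10 - (3)·0.000 - (4)·0.000 - (-3)·0.000) / (12) = 0.833
  x_2 = (9 - (3)·0.833 - (0.3)·0.000 - (-3)·0.000) / (10.3) = 0.631
  x_3 = (10 - (-4)·0.833 - (-1.7)·0.631 - (3)·0.000) / (12.7) = 1.134
  x_4 = (1 - (-3.7)·0.833 - (3)·0.631 - (4)·1.134) / (-12.7) = 0.185

(0.833, 0.631, 1.134, 0.185)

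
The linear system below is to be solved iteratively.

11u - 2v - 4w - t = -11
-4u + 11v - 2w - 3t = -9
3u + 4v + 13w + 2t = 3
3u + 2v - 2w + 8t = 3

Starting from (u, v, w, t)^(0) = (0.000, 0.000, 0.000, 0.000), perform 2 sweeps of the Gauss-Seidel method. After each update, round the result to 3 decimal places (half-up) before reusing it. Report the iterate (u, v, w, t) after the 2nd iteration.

Iteration 1:
  u = (-11 - (-2)·0.000 - (-4)·0.000 - (-1)·0.000) / (11) = -1.000
  v = (-9 - (-4)·-1.000 - (-2)·0.000 - (-3)·0.000) / (11) = -1.182
  w = (3 - (3)·-1.000 - (4)·-1.182 - (2)·0.000) / (13) = 0.825
  t = (3 - (3)·-1.000 - (2)·-1.182 - (-2)·0.825) / (8) = 1.252
Iteration 2:
  u = (-11 - (-2)·-1.182 - (-4)·0.825 - (-1)·1.252) / (11) = -0.801
  v = (-9 - (-4)·-0.801 - (-2)·0.825 - (-3)·1.252) / (11) = -0.618
  w = (3 - (3)·-0.801 - (4)·-0.618 - (2)·1.252) / (13) = 0.413
  t = (3 - (3)·-0.801 - (2)·-0.618 - (-2)·0.413) / (8) = 0.933

(-0.801, -0.618, 0.413, 0.933)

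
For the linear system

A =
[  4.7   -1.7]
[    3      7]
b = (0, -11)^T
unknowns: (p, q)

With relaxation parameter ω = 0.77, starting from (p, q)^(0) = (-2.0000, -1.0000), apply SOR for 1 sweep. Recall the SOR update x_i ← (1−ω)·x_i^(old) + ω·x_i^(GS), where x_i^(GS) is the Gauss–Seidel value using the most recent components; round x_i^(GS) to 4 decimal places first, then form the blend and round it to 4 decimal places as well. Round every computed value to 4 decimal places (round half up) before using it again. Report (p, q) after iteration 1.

Iteration 1:
  p: GS value = (0 - (-1.7)·-1.0000) / (4.7) = -0.3617;  p ← (1−ω)·-2.0000 + ω·-0.3617 = -0.7385
  q: GS value = (-11 - (3)·-0.7385) / (7) = -1.2549;  q ← (1−ω)·-1.0000 + ω·-1.2549 = -1.1963

(-0.7385, -1.1963)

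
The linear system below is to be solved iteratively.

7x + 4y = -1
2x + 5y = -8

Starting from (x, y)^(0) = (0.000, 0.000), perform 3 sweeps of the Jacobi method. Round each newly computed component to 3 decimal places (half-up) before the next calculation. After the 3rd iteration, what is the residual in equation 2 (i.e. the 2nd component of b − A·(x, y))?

0.062

Iteration 1:
  x = (-1 - (4)·0.000) / (7) = -0.143
  y = (-8 - (2)·0.000) / (5) = -1.600
Iteration 2:
  x = (-1 - (4)·-1.600) / (7) = 0.771
  y = (-8 - (2)·-0.143) / (5) = -1.543
Iteration 3:
  x = (-1 - (4)·-1.543) / (7) = 0.739
  y = (-8 - (2)·0.771) / (5) = -1.908
Residual b − A·x = (1.459, 0.062)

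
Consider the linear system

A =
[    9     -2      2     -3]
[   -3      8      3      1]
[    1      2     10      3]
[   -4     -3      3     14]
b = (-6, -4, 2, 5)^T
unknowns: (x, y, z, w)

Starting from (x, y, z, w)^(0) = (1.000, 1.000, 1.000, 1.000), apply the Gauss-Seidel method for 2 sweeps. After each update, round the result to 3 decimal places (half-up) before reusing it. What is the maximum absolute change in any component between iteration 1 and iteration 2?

Iteration 1:
  x = (-6 - (-2)·1.000 - (2)·1.000 - (-3)·1.000) / (9) = -0.333
  y = (-4 - (-3)·-0.333 - (3)·1.000 - (1)·1.000) / (8) = -1.125
  z = (2 - (1)·-0.333 - (2)·-1.125 - (3)·1.000) / (10) = 0.158
  w = (5 - (-4)·-0.333 - (-3)·-1.125 - (3)·0.158) / (14) = -0.013
Iteration 2:
  x = (-6 - (-2)·-1.125 - (2)·0.158 - (-3)·-0.013) / (9) = -0.956
  y = (-4 - (-3)·-0.956 - (3)·0.158 - (1)·-0.013) / (8) = -0.916
  z = (2 - (1)·-0.956 - (2)·-0.916 - (3)·-0.013) / (10) = 0.483
  w = (5 - (-4)·-0.956 - (-3)·-0.916 - (3)·0.483) / (14) = -0.216
Change: (-0.623, 0.209, 0.325, -0.203) → max |·| = 0.623

0.623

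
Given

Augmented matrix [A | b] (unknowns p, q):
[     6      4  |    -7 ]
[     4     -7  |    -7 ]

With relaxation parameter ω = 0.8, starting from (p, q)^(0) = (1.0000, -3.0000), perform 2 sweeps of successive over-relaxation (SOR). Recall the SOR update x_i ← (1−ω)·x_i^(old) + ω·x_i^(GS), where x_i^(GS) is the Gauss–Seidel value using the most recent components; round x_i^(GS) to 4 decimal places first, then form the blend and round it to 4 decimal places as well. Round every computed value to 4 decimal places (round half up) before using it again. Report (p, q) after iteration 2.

(-1.0780, 0.4264)

Iteration 1:
  p: GS value = (-7 - (4)·-3.0000) / (6) = 0.8333;  p ← (1−ω)·1.0000 + ω·0.8333 = 0.8666
  q: GS value = (-7 - (4)·0.8666) / (-7) = 1.4952;  q ← (1−ω)·-3.0000 + ω·1.4952 = 0.5962
Iteration 2:
  p: GS value = (-7 - (4)·0.5962) / (6) = -1.5641;  p ← (1−ω)·0.8666 + ω·-1.5641 = -1.0780
  q: GS value = (-7 - (4)·-1.0780) / (-7) = 0.3840;  q ← (1−ω)·0.5962 + ω·0.3840 = 0.4264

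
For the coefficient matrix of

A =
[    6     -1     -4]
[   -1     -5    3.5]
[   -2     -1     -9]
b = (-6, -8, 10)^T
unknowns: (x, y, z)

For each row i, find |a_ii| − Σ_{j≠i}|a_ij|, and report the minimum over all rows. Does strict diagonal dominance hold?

0.5

row 1: |6| − (1+4) = 1
row 2: |-5| − (1+3.5) = 0.5
row 3: |-9| − (2+1) = 6
minimum over rows = 0.5 → strictly diagonally dominant (convergence guaranteed)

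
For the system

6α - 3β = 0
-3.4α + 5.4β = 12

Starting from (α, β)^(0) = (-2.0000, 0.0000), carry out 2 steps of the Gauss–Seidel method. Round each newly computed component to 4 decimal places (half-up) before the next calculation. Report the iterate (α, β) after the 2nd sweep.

(1.1111, 2.9218)

Iteration 1:
  α = (0 - (-3)·0.0000) / (6) = 0.0000
  β = (12 - (-3.4)·0.0000) / (5.4) = 2.2222
Iteration 2:
  α = (0 - (-3)·2.2222) / (6) = 1.1111
  β = (12 - (-3.4)·1.1111) / (5.4) = 2.9218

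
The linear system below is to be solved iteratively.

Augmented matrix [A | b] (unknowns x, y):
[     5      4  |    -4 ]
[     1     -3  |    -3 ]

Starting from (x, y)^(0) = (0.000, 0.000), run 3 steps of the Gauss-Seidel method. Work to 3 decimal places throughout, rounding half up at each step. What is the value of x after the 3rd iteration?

-1.230

Iteration 1:
  x = (-4 - (4)·0.000) / (5) = -0.800
  y = (-3 - (1)·-0.800) / (-3) = 0.733
Iteration 2:
  x = (-4 - (4)·0.733) / (5) = -1.386
  y = (-3 - (1)·-1.386) / (-3) = 0.538
Iteration 3:
  x = (-4 - (4)·0.538) / (5) = -1.230
  y = (-3 - (1)·-1.230) / (-3) = 0.590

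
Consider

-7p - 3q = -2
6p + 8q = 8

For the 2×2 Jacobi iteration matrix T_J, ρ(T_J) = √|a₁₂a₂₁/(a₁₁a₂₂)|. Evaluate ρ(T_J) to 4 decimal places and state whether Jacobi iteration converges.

a₁₂a₂₁/(a₁₁a₂₂) = (-3)·(6) / ((-7)·(8)) = 0.321429
ρ = √|0.321429| = √0.321429 = 0.5669
ρ < 1, so Jacobi converges

0.5669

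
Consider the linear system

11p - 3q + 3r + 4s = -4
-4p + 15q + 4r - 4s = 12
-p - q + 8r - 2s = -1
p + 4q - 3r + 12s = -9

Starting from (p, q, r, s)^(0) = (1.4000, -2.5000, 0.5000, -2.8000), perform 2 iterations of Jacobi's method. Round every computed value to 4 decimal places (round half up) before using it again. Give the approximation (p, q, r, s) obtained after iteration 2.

(-0.0545, 1.0375, -0.0859, -1.0748)

Iteration 1:
  p = (-4 - (-3)·-2.5000 - (3)·0.5000 - (4)·-2.8000) / (11) = -0.1636
  q = (12 - (-4)·1.4000 - (4)·0.5000 - (-4)·-2.8000) / (15) = 0.2933
  r = (-1 - (-1)·1.4000 - (-1)·-2.5000 - (-2)·-2.8000) / (8) = -0.9625
  s = (-9 - (1)·1.4000 - (4)·-2.5000 - (-3)·0.5000) / (12) = 0.0917
Iteration 2:
  p = (-4 - (-3)·0.2933 - (3)·-0.9625 - (4)·0.0917) / (11) = -0.0545
  q = (12 - (-4)·-0.1636 - (4)·-0.9625 - (-4)·0.0917) / (15) = 1.0375
  r = (-1 - (-1)·-0.1636 - (-1)·0.2933 - (-2)·0.0917) / (8) = -0.0859
  s = (-9 - (1)·-0.1636 - (4)·0.2933 - (-3)·-0.9625) / (12) = -1.0748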